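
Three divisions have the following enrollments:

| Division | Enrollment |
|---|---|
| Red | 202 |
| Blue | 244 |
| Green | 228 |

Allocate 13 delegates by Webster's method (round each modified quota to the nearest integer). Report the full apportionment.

Red: 4, Blue: 5, Green: 4

Standard divisor 674/13 ≈ 51.846; standard quotas: Red 3.896, Blue 4.706, Green 4.398.
Rounding to the nearest integer gives Red 4, Blue 5, Green 4 — total 13, matching the house size, so no adjustment is needed.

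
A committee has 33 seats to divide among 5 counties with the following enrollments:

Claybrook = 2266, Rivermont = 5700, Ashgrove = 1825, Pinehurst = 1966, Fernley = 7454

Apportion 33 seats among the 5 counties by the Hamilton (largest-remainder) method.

Total 19211; standard divisor 19211/33 ≈ 582.152.
Standard quotas: Claybrook 3.8925, Rivermont 9.7913, Ashgrove 3.1349, Pinehurst 3.3771, Fernley 12.8042.
Lower quotas: Claybrook 3, Rivermont 9, Ashgrove 3, Pinehurst 3, Fernley 12 (sum 30, leaving 3 seats).
Remainders in descending order: Claybrook 0.8925, Fernley 0.8042, Rivermont 0.7913, Pinehurst 0.3771, Ashgrove 0.1349.
Largest remainders: Claybrook, Fernley, Rivermont receive the extra seats.

Claybrook=4, Rivermont=10, Ashgrove=3, Pinehurst=3, Fernley=13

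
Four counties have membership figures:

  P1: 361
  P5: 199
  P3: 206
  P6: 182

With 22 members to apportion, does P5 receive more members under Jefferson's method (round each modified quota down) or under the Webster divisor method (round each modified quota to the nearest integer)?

Jefferson: P1 9, P5 4, P3 5, P6 4.
Webster: P1 8, P5 5, P3 5, P6 4.
P5 gets 4 under Jefferson and 5 under Webster.

Webster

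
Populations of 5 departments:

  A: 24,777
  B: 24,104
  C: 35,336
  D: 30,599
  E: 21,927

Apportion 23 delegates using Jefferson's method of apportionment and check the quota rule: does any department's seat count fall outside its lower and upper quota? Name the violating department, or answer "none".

Standard quotas: A 4.167, B 4.054, C 5.943, D 5.147, E 3.688.
Jefferson allocation: A 4, B 4, C 6, D 5, E 4.
Every allocation lies between the lower and upper quota.

none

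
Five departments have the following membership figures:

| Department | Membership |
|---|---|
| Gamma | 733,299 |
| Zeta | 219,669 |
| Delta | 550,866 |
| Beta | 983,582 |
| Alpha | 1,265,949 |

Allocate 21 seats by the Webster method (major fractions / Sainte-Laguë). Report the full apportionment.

Standard divisor 3753365/21 ≈ 178731.667; standard quotas: Gamma 4.103, Zeta 1.229, Delta 3.082, Beta 5.503, Alpha 7.083.
Rounding to the nearest integer gives Gamma 4, Zeta 1, Delta 3, Beta 6, Alpha 7 — total 21, matching the house size, so no adjustment is needed.

Gamma=4, Zeta=1, Delta=3, Beta=6, Alpha=7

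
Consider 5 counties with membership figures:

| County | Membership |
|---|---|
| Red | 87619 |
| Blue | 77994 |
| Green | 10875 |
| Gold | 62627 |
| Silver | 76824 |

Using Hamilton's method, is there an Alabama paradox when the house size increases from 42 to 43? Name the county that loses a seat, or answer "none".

Green

At 42 seats: Red 12, Blue 10, Green 2, Gold 8, Silver 10.
At 43 seats: Red 12, Blue 11, Green 1, Gold 9, Silver 10.
Green drops from 2 to 1.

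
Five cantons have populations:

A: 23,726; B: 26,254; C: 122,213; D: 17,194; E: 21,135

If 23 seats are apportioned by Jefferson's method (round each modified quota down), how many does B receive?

3

Standard divisor 210522/23 ≈ 9153.13; standard quotas: A 2.592, B 2.868, C 13.352, D 1.878, E 2.309.
Rounding down gives 2, 2, 13, 1, 2 = 20 seats, so the divisor must be adjusted.
With modified divisor 8400: modified quotas A 2.825, B 3.125, C 14.549, D 2.047, E 2.516.
Rounding down: A 2, B 3, C 14, D 2, E 2 (total 23).
B receives 3.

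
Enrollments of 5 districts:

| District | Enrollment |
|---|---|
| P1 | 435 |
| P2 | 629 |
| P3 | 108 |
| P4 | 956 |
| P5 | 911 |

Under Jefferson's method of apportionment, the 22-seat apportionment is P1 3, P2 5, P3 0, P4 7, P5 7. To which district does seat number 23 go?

P4

Priority for the next seat is population ÷ (current seats + 1).
Priorities: P1 108.750, P2 104.833, P3 108.000, P4 119.500, P5 113.875.
Highest priority: P4.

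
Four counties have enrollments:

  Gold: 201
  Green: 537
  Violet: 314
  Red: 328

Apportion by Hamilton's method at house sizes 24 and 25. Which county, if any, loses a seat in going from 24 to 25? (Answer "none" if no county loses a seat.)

At 24 seats: Gold 4, Green 9, Violet 5, Red 6.
At 25 seats: Gold 3, Green 10, Violet 6, Red 6.
Gold drops from 4 to 3.

Gold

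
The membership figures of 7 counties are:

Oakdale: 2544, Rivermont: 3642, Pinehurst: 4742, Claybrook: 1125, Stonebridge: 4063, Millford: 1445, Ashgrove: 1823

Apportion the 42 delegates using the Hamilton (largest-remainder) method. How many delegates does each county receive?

Total 19384; standard divisor 19384/42 ≈ 461.524.
Standard quotas: Oakdale 5.512, Rivermont 7.891, Pinehurst 10.275, Claybrook 2.438, Stonebridge 8.803, Millford 3.131, Ashgrove 3.950.
Lower quotas: Oakdale 5, Rivermont 7, Pinehurst 10, Claybrook 2, Stonebridge 8, Millford 3, Ashgrove 3 (sum 38, leaving 4 seats).
Remainders in descending order: Ashgrove 0.950, Rivermont 0.891, Stonebridge 0.803, Oakdale 0.512, Claybrook 0.438, Pinehurst 0.275, Millford 0.131.
The surplus seats go to Ashgrove, Rivermont, Stonebridge, Oakdale.

Oakdale=6, Rivermont=8, Pinehurst=10, Claybrook=2, Stonebridge=9, Millford=3, Ashgrove=4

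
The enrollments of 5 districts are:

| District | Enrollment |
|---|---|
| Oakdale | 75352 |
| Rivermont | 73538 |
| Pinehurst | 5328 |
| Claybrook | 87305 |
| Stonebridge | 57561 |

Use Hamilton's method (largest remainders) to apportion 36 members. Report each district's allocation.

Standard divisor: 299084 ÷ 36 ≈ 8307.889.
Standard quotas: Oakdale 9.0699, Rivermont 8.8516, Pinehurst 0.6413, Claybrook 10.5087, Stonebridge 6.9285.
Lower quotas: Oakdale 9, Rivermont 8, Pinehurst 0, Claybrook 10, Stonebridge 6 (sum 33, leaving 3 seats).
Remainders in descending order: Stonebridge 0.9285, Rivermont 0.8516, Pinehurst 0.6413, Claybrook 0.5087, Oakdale 0.0699.
Largest remainders: Stonebridge, Rivermont, Pinehurst receive the extra seats.

Oakdale 9, Rivermont 9, Pinehurst 1, Claybrook 10, Stonebridge 7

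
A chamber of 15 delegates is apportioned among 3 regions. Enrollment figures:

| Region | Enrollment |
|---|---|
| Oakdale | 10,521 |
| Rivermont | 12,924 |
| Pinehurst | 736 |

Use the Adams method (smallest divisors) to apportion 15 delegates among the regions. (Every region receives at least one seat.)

Standard divisor 24181/15 ≈ 1612.067; standard quotas: Oakdale 6.526, Rivermont 8.017, Pinehurst 0.457.
Rounding up gives 7, 9, 1 = 17 seats, so the divisor must be adjusted.
With modified divisor 1800: modified quotas Oakdale 5.845, Rivermont 7.180, Pinehurst 0.409.
Rounding up: Oakdale 6, Rivermont 8, Pinehurst 1 (total 15).

Oakdale=6; Rivermont=8; Pinehurst=1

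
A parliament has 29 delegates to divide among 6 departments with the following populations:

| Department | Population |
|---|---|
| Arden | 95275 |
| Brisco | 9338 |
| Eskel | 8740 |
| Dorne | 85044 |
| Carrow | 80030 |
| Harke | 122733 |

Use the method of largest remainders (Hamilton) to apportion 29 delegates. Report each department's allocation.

Arden 7, Brisco 1, Eskel 0, Dorne 6, Carrow 6, Harke 9

The standard divisor is 401160/29 ≈ 13833.103.
Standard quotas: Arden 6.8875, Brisco 0.6750, Eskel 0.6318, Dorne 6.1479, Carrow 5.7854, Harke 8.8724.
Lower quotas: Arden 6, Brisco 0, Eskel 0, Dorne 6, Carrow 5, Harke 8 (sum 25, leaving 4 seats).
Remainders in descending order: Arden 0.8875, Harke 0.8724, Carrow 0.7854, Brisco 0.6750, Eskel 0.6318, Dorne 0.1479.
The surplus seats go to Arden, Harke, Carrow, Brisco.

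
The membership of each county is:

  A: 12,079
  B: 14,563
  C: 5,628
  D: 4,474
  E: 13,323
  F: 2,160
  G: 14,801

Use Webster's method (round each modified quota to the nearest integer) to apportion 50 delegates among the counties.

Standard divisor 67028/50 ≈ 1340.56; standard quotas: A 9.010, B 10.863, C 4.198, D 3.337, E 9.938, F 1.611, G 11.041.
Rounding to the nearest integer gives A 9, B 11, C 4, D 3, E 10, F 2, G 11 — total 50, matching the house size, so no adjustment is needed.

A 9, B 11, C 4, D 3, E 10, F 2, G 11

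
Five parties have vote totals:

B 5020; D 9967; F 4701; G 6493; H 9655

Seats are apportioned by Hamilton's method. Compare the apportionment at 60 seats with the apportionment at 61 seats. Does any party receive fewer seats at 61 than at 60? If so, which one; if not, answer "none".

At 60 seats: B 8, D 17, F 8, G 11, H 16.
At 61 seats: B 9, D 17, F 8, G 11, H 16.
No party's allocation decreased.

none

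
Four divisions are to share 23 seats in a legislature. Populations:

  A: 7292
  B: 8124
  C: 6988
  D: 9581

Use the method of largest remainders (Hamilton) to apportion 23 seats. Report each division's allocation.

A=5, B=6, C=5, D=7

The standard divisor is 31985/23 ≈ 1390.652.
Standard quotas: A 5.2436, B 5.8419, C 5.0250, D 6.8896.
Lower quotas: A 5, B 5, C 5, D 6 (sum 21, leaving 2 seats).
Remainders in descending order: D 0.8896, B 0.8419, A 0.2436, C 0.0250.
Largest remainders: D, B receive the extra seats.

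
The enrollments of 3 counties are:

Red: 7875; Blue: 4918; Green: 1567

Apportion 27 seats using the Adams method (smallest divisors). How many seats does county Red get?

15

Standard divisor 14360/27 ≈ 531.852; standard quotas: Red 14.807, Blue 9.247, Green 2.946.
Rounding up gives 15, 10, 3 = 28 seats, so the divisor must be adjusted.
With modified divisor 550: modified quotas Red 14.318, Blue 8.942, Green 2.849.
Rounding up: Red 15, Blue 9, Green 3 (total 27).
Red receives 15.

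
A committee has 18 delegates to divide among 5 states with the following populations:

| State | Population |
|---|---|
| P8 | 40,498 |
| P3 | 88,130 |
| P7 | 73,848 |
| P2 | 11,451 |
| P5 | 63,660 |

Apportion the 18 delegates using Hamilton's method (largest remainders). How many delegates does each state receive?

P8: 2; P3: 6; P7: 5; P2: 1; P5: 4

Standard divisor: 277587 ÷ 18 ≈ 15421.5.
Standard quotas: P8 2.6261, P3 5.7147, P7 4.7886, P2 0.7425, P5 4.1280.
Lower quotas: P8 2, P3 5, P7 4, P2 0, P5 4 (sum 15, leaving 3 seats).
Remainders in descending order: P7 0.7886, P2 0.7425, P3 0.7147, P8 0.6261, P5 0.1280.
Largest remainders: P7, P2, P3 receive the extra seats.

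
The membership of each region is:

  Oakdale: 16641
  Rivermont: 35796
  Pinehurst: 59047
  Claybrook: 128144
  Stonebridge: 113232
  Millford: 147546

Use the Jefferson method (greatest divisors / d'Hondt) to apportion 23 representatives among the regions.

Standard divisor 500406/23 ≈ 21756.783; standard quotas: Oakdale 0.765, Rivermont 1.645, Pinehurst 2.714, Claybrook 5.890, Stonebridge 5.204, Millford 6.782.
Rounding down gives 0, 1, 2, 5, 5, 6 = 19 seats, so the divisor must be adjusted.
With modified divisor 18700: modified quotas Oakdale 0.890, Rivermont 1.914, Pinehurst 3.158, Claybrook 6.853, Stonebridge 6.055, Millford 7.890.
Rounding down: Oakdale 0, Rivermont 1, Pinehurst 3, Claybrook 6, Stonebridge 6, Millford 7 (total 23).

Oakdale 0, Rivermont 1, Pinehurst 3, Claybrook 6, Stonebridge 6, Millford 7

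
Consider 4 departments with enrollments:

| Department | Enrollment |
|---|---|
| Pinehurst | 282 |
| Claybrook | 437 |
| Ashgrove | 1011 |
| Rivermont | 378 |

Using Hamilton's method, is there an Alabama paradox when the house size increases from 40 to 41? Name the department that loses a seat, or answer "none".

At 40 seats: Pinehurst 6, Claybrook 8, Ashgrove 19, Rivermont 7.
At 41 seats: Pinehurst 5, Claybrook 9, Ashgrove 20, Rivermont 7.
Pinehurst drops from 6 to 5.

Pinehurst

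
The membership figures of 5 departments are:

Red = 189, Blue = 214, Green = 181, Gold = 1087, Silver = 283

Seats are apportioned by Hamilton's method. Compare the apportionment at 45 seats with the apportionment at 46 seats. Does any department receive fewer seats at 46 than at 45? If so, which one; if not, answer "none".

none

At 45 seats: Red 4, Blue 5, Green 4, Gold 25, Silver 7.
At 46 seats: Red 4, Blue 5, Green 4, Gold 26, Silver 7.
No department's allocation decreased.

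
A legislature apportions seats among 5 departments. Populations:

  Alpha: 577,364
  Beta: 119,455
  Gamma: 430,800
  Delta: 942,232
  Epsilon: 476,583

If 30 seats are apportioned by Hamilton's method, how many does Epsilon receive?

Standard divisor: 2546434 ÷ 30 ≈ 84881.133.
Standard quotas: Alpha 6.8020, Beta 1.4073, Gamma 5.0753, Delta 11.1006, Epsilon 5.6147.
Lower quotas: Alpha 6, Beta 1, Gamma 5, Delta 11, Epsilon 5 (sum 28, leaving 2 seats).
Remainders in descending order: Alpha 0.8020, Epsilon 0.6147, Beta 0.4073, Delta 0.1006, Gamma 0.0753.
Largest remainders: Alpha, Epsilon receive the extra seats.
Epsilon receives 6.

6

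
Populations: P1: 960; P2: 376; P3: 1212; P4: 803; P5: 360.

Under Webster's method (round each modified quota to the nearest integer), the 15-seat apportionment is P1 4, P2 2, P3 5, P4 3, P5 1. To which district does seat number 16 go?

Priority for the next seat is population ÷ (current seats + 0.5).
Priorities: P1 213.333, P2 150.400, P3 220.364, P4 229.429, P5 240.000.
Highest priority: P5.

P5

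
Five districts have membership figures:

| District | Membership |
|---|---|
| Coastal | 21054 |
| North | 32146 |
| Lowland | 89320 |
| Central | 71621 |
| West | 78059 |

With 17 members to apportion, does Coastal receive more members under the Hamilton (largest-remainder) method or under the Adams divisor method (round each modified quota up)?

Adams

Hamilton: Coastal 1, North 2, Lowland 5, Central 4, West 5.
Adams: Coastal 2, North 2, Lowland 5, Central 4, West 4.
Coastal gets 1 under Hamilton and 2 under Adams.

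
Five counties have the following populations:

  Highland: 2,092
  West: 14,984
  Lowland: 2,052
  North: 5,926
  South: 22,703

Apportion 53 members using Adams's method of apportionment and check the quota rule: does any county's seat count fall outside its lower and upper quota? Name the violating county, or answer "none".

Standard quotas: Highland 2.322, West 16.629, Lowland 2.277, North 6.577, South 25.195.
Adams allocation: Highland 3, West 16, Lowland 3, North 7, South 24.
South has quota 25.195 (lower 25, upper 26) but receives 24 — outside the quota interval.

South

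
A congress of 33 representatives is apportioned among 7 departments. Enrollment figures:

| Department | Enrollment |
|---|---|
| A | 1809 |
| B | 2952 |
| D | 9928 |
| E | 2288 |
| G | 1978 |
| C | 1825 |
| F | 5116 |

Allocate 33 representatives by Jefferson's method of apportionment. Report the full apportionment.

Standard divisor 25896/33 ≈ 784.727; standard quotas: A 2.305, B 3.762, D 12.652, E 2.916, G 2.521, C 2.326, F 6.519.
Rounding down gives 2, 3, 12, 2, 2, 2, 6 = 29 seats, so the divisor must be adjusted.
With modified divisor 720: modified quotas A 2.513, B 4.100, D 13.789, E 3.178, G 2.747, C 2.535, F 7.106.
Rounding down: A 2, B 4, D 13, E 3, G 2, C 2, F 7 (total 33).

A 2, B 4, D 13, E 3, G 2, C 2, F 7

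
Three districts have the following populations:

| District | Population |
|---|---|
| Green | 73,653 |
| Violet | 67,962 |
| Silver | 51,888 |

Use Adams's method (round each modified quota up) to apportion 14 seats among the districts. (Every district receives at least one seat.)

Green 5; Violet 5; Silver 4

Standard divisor 193503/14 ≈ 13821.643; standard quotas: Green 5.329, Violet 4.917, Silver 3.754.
Rounding up gives 6, 5, 4 = 15 seats, so the divisor must be adjusted.
With modified divisor 15900: modified quotas Green 4.632, Violet 4.274, Silver 3.263.
Rounding up: Green 5, Violet 5, Silver 4 (total 14).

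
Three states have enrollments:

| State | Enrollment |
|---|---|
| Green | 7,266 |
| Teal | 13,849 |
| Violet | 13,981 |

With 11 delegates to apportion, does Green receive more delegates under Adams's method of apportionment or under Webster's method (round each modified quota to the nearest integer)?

Adams

Adams: Green 3, Teal 4, Violet 4.
Webster: Green 2, Teal 4, Violet 5.
Green gets 3 under Adams and 2 under Webster.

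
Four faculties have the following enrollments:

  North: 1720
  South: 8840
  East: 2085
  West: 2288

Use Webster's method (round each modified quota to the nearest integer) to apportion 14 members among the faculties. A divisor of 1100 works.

With modified divisor 1100: modified quotas North 1.564, South 8.036, East 1.895, West 2.080.
Rounding to the nearest integer: North 2, South 8, East 2, West 2 (total 14).

North=2, South=8, East=2, West=2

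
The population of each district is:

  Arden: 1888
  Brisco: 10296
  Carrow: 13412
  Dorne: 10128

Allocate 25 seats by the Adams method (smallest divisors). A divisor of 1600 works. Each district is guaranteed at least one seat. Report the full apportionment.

Arden 2, Brisco 7, Carrow 9, Dorne 7

With modified divisor 1600: modified quotas Arden 1.180, Brisco 6.435, Carrow 8.383, Dorne 6.330.
Rounding up: Arden 2, Brisco 7, Carrow 9, Dorne 7 (total 25).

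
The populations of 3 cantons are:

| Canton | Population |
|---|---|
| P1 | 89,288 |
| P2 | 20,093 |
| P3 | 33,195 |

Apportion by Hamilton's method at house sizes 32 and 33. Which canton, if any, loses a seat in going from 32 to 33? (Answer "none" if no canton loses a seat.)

At 32 seats: P1 20, P2 5, P3 7.
At 33 seats: P1 21, P2 4, P3 8.
P2 drops from 5 to 4.

P2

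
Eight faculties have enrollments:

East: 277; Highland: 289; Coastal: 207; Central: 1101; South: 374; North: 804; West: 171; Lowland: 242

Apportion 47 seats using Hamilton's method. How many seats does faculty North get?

Total 3465; standard divisor 3465/47 ≈ 73.723.
Standard quotas: East 3.757, Highland 3.920, Coastal 2.808, Central 14.934, South 5.073, North 10.906, West 2.319, Lowland 3.283.
Lower quotas: East 3, Highland 3, Coastal 2, Central 14, South 5, North 10, West 2, Lowland 3 (sum 42, leaving 5 seats).
Remainders in descending order: Central 0.934, Highland 0.920, North 0.906, Coastal 0.808, East 0.757, West 0.319, Lowland 0.283, South 0.073.
The surplus seats go to Central, Highland, North, Coastal, East.
North receives 11.

11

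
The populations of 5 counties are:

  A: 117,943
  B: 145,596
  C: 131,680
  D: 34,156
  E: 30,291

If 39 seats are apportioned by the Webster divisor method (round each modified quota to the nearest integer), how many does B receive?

Standard divisor 459666/39 ≈ 11786.308; standard quotas: A 10.007, B 12.353, C 11.172, D 2.898, E 2.570.
Rounding to the nearest integer gives A 10, B 12, C 11, D 3, E 3 — total 39, matching the house size, so no adjustment is needed.
B receives 12.

12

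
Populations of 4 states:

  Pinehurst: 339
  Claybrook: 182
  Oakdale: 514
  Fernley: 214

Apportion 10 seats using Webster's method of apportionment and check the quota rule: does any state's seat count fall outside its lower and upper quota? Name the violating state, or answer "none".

none

Standard quotas: Pinehurst 2.714, Claybrook 1.457, Oakdale 4.115, Fernley 1.713.
Webster allocation: Pinehurst 3, Claybrook 1, Oakdale 4, Fernley 2.
Every allocation lies between the lower and upper quota.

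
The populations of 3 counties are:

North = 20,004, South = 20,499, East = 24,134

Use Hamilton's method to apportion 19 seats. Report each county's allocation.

Total 64637; standard divisor 64637/19 ≈ 3401.947.
Standard quotas: North 5.8802, South 6.0257, East 7.0942.
Lower quotas: North 5, South 6, East 7 (sum 18, leaving 1 seat).
Remainders in descending order: North 0.8802, East 0.0942, South 0.0257.
The surplus seat goes to North.

North=6; South=6; East=7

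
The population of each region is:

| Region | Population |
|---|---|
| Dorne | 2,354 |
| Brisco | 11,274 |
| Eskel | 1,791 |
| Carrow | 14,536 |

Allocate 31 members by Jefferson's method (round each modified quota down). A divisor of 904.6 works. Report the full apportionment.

Dorne: 2; Brisco: 12; Eskel: 1; Carrow: 16

With modified divisor 904.6: modified quotas Dorne 2.602, Brisco 12.463, Eskel 1.980, Carrow 16.069.
Rounding down: Dorne 2, Brisco 12, Eskel 1, Carrow 16 (total 31).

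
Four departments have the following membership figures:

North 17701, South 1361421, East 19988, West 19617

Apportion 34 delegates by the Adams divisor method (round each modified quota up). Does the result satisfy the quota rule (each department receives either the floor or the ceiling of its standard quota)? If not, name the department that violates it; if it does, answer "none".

Standard quotas: North 0.424, South 32.627, East 0.479, West 0.470.
Adams allocation: North 1, South 31, East 1, West 1.
South has quota 32.627 (lower 32, upper 33) but receives 31 — outside the quota interval.

South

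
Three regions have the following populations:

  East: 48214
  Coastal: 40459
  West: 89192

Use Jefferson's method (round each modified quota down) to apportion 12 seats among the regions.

Standard divisor 177865/12 ≈ 14822.083; standard quotas: East 3.253, Coastal 2.730, West 6.018.
Rounding down gives 3, 2, 6 = 11 seats, so the divisor must be adjusted.
With modified divisor 13100: modified quotas East 3.680, Coastal 3.088, West 6.809.
Rounding down: East 3, Coastal 3, West 6 (total 12).

East 3; Coastal 3; West 6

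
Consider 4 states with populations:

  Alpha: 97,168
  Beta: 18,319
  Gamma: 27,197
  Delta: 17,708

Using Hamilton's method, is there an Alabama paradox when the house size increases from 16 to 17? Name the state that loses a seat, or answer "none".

At 16 seats: Alpha 9, Beta 2, Gamma 3, Delta 2.
At 17 seats: Alpha 10, Beta 2, Gamma 3, Delta 2.
No state's allocation decreased.

none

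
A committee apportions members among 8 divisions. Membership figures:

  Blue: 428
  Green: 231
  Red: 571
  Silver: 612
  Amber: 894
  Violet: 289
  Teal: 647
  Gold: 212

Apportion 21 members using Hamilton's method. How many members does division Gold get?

The standard divisor is 3884/21 ≈ 184.952.
Standard quotas: Blue 2.314, Green 1.249, Red 3.087, Silver 3.309, Amber 4.834, Violet 1.563, Teal 3.498, Gold 1.146.
Lower quotas: Blue 2, Green 1, Red 3, Silver 3, Amber 4, Violet 1, Teal 3, Gold 1 (sum 18, leaving 3 seats).
Remainders in descending order: Amber 0.834, Violet 0.563, Teal 0.498, Blue 0.314, Silver 0.309, Green 0.249, Gold 0.146, Red 0.087.
Largest remainders: Amber, Violet, Teal receive the extra seats.
Gold receives 1.

1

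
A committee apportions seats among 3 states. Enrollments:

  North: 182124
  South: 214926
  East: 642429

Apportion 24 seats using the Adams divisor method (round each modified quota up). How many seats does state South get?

Standard divisor 1039479/24 ≈ 43311.625; standard quotas: North 4.205, South 4.962, East 14.833.
Rounding up gives 5, 5, 15 = 25 seats, so the divisor must be adjusted.
With modified divisor 45780.8: modified quotas North 3.978, South 4.695, East 14.033.
Rounding up: North 4, South 5, East 15 (total 24).
South receives 5.

5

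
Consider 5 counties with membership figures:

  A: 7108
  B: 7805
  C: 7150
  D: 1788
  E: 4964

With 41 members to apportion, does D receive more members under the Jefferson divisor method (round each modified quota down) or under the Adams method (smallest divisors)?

Adams

Jefferson: A 10, B 12, C 10, D 2, E 7.
Adams: A 10, B 11, C 10, D 3, E 7.
D gets 2 under Jefferson and 3 under Adams.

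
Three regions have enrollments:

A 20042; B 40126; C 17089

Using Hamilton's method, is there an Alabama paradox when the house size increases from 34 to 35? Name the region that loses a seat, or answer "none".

none

At 34 seats: A 9, B 18, C 7.
At 35 seats: A 9, B 18, C 8.
No region's allocation decreased.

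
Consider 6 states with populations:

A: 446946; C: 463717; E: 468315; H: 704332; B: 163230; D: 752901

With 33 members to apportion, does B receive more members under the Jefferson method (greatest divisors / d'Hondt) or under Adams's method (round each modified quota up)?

Adams

Jefferson: A 5, C 5, E 5, H 8, B 1, D 9.
Adams: A 5, C 5, E 5, H 8, B 2, D 8.
B gets 1 under Jefferson and 2 under Adams.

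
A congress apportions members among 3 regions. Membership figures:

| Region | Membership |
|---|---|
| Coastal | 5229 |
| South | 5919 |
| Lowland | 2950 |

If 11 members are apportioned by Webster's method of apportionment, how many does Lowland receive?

2

Standard divisor 14098/11 ≈ 1281.636; standard quotas: Coastal 4.080, South 4.618, Lowland 2.302.
Rounding to the nearest integer gives Coastal 4, South 5, Lowland 2 — total 11, matching the house size, so no adjustment is needed.
Lowland receives 2.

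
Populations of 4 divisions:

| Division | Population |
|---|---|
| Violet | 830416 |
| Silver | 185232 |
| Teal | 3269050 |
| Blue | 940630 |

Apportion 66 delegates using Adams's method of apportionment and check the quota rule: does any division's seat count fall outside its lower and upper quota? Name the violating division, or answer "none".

Teal

Standard quotas: Violet 10.489, Silver 2.340, Teal 41.291, Blue 11.881.
Adams allocation: Violet 11, Silver 3, Teal 40, Blue 12.
Teal has quota 41.291 (lower 41, upper 42) but receives 40 — outside the quota interval.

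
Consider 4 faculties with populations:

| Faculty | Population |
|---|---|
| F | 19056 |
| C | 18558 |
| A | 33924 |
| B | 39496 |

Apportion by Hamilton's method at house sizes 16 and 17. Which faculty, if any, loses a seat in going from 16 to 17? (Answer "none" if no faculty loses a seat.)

At 16 seats: F 3, C 2, A 5, B 6.
At 17 seats: F 3, C 3, A 5, B 6.
No faculty's allocation decreased.

none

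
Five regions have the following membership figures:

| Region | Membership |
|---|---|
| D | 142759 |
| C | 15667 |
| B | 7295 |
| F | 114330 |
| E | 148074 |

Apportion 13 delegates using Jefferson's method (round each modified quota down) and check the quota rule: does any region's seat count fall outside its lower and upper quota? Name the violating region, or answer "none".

Standard quotas: D 4.335, C 0.476, B 0.222, F 3.472, E 4.496.
Jefferson allocation: D 4, C 0, B 0, F 4, E 5.
Every allocation lies between the lower and upper quota.

none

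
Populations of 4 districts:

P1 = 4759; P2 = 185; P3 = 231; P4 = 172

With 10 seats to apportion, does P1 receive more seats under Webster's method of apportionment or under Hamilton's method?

Webster

Webster: P1 10, P2 0, P3 0, P4 0.
Hamilton: P1 9, P2 0, P3 1, P4 0.
P1 gets 10 under Webster and 9 under Hamilton.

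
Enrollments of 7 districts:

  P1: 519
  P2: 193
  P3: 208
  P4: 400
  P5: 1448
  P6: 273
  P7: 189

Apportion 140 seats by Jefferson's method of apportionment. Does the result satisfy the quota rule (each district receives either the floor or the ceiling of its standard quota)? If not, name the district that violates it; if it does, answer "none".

P5

Standard quotas: P1 22.495, P2 8.365, P3 9.015, P4 17.337, P5 62.762, P6 11.833, P7 8.192.
Jefferson allocation: P1 22, P2 8, P3 9, P4 17, P5 64, P6 12, P7 8.
P5 has quota 62.762 (lower 62, upper 63) but receives 64 — outside the quota interval.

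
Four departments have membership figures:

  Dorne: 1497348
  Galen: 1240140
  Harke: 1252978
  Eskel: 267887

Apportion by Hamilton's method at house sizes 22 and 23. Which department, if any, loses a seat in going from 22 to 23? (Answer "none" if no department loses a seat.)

none

At 22 seats: Dorne 8, Galen 6, Harke 7, Eskel 1.
At 23 seats: Dorne 8, Galen 7, Harke 7, Eskel 1.
No department's allocation decreased.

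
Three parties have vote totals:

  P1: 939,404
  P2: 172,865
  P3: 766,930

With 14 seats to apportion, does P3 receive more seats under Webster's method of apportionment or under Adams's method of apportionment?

Webster: P1 7, P2 1, P3 6.
Adams: P1 7, P2 2, P3 5.
P3 gets 6 under Webster and 5 under Adams.

Webster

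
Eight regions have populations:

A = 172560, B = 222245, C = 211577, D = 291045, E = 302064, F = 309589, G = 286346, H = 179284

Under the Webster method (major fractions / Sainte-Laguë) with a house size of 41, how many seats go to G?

6

Standard divisor 1974710/41 ≈ 48163.659; standard quotas: A 3.583, B 4.614, C 4.393, D 6.043, E 6.272, F 6.428, G 5.945, H 3.722.
Rounding to the nearest integer gives A 4, B 5, C 4, D 6, E 6, F 6, G 6, H 4 — total 41, matching the house size, so no adjustment is needed.
G receives 6.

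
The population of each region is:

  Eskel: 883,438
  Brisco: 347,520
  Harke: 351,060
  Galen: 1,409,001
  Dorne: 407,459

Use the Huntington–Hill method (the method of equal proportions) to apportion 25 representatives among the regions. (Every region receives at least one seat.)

Eskel=6, Brisco=3, Harke=3, Galen=10, Dorne=3

With divisor 139096: modified quotas Eskel 6.351, Brisco 2.498, Harke 2.524, Galen 10.130, Dorne 2.929.
Geometric-mean thresholds: Eskel √(6·7)=6.481, Brisco √(2·3)=2.449, Harke √(2·3)=2.449, Galen √(10·11)=10.488, Dorne √(2·3)=2.449.
Each quota rounded against its threshold gives Eskel 6, Brisco 3, Harke 3, Galen 10, Dorne 3 (total 25).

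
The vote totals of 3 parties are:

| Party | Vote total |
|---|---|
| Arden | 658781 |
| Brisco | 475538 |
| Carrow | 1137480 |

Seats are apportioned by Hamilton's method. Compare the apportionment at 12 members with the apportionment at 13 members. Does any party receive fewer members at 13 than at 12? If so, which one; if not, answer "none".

none

At 12 seats: Arden 3, Brisco 3, Carrow 6.
At 13 seats: Arden 4, Brisco 3, Carrow 6.
No party's allocation decreased.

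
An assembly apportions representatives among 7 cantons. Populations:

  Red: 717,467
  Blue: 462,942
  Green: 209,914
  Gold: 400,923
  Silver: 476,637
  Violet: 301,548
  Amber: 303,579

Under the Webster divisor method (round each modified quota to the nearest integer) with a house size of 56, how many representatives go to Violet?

6

Standard divisor 2873010/56 ≈ 51303.75; standard quotas: Red 13.985, Blue 9.024, Green 4.092, Gold 7.815, Silver 9.290, Violet 5.878, Amber 5.917.
Rounding to the nearest integer gives Red 14, Blue 9, Green 4, Gold 8, Silver 9, Violet 6, Amber 6 — total 56, matching the house size, so no adjustment is needed.
Violet receives 6.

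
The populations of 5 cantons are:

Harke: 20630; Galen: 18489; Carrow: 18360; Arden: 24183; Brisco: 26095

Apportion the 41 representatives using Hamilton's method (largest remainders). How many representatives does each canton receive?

The standard divisor is 107757/41 ≈ 2628.22.
Standard quotas: Harke 7.8494, Galen 7.0348, Carrow 6.9857, Arden 9.2013, Brisco 9.9288.
Lower quotas: Harke 7, Galen 7, Carrow 6, Arden 9, Brisco 9 (sum 38, leaving 3 seats).
Remainders in descending order: Carrow 0.9857, Brisco 0.9288, Harke 0.8494, Arden 0.2013, Galen 0.0348.
The surplus seats go to Carrow, Brisco, Harke.

Harke 8; Galen 7; Carrow 7; Arden 9; Brisco 10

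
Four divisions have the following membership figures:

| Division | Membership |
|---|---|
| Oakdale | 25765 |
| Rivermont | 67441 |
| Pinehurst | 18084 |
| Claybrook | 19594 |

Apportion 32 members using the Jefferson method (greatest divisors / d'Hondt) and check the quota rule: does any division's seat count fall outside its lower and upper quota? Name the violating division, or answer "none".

none

Standard quotas: Oakdale 6.299, Rivermont 16.489, Pinehurst 4.421, Claybrook 4.791.
Jefferson allocation: Oakdale 6, Rivermont 17, Pinehurst 4, Claybrook 5.
Every allocation lies between the lower and upper quota.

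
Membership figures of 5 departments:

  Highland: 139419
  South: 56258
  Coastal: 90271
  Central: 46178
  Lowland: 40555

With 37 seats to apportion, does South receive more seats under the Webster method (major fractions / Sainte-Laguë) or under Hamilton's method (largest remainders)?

Hamilton

Webster: Highland 14, South 5, Coastal 9, Central 5, Lowland 4.
Hamilton: Highland 14, South 6, Coastal 9, Central 4, Lowland 4.
South gets 5 under Webster and 6 under Hamilton.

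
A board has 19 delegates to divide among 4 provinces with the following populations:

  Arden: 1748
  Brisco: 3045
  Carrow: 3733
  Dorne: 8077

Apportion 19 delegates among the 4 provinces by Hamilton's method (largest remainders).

Total 16603; standard divisor 16603/19 ≈ 873.842.
Standard quotas: Arden 2.0004, Brisco 3.4846, Carrow 4.2719, Dorne 9.2431.
Lower quotas: Arden 2, Brisco 3, Carrow 4, Dorne 9 (sum 18, leaving 1 seat).
Remainders in descending order: Brisco 0.4846, Carrow 0.2719, Dorne 0.2431, Arden 0.0004.
Largest remainder: Brisco receives the extra seat.

Arden: 2; Brisco: 4; Carrow: 4; Dorne: 9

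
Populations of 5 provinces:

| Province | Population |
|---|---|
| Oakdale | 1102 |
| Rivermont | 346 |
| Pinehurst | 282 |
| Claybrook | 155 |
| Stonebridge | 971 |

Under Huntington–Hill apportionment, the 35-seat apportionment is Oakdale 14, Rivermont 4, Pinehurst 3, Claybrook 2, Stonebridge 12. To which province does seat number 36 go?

Priority for the next seat is population ÷ (√(s·(s+1))).
Priorities: Oakdale 76.045, Rivermont 77.368, Pinehurst 81.406, Claybrook 63.278, Stonebridge 77.742.
Highest priority: Pinehurst.

Pinehurst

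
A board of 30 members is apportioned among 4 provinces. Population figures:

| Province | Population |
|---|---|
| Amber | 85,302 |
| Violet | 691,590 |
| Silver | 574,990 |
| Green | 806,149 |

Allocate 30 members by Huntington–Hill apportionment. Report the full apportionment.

Amber 1, Violet 10, Silver 8, Green 11

With divisor 71533: modified quotas Amber 1.192, Violet 9.668, Silver 8.038, Green 11.270.
Geometric-mean thresholds: Amber √(1·2)=1.414, Violet √(9·10)=9.487, Silver √(8·9)=8.485, Green √(11·12)=11.489.
Each quota rounded against its threshold gives Amber 1, Violet 10, Silver 8, Green 11 (total 30).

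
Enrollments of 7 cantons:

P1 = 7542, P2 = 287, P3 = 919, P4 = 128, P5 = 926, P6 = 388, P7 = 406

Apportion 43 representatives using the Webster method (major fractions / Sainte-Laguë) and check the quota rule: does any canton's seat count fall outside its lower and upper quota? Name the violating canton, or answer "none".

Standard quotas: P1 30.606, P2 1.165, P3 3.729, P4 0.519, P5 3.758, P6 1.575, P7 1.648.
Webster allocation: P1 29, P2 1, P3 4, P4 1, P5 4, P6 2, P7 2.
P1 has quota 30.606 (lower 30, upper 31) but receives 29 — outside the quota interval.

P1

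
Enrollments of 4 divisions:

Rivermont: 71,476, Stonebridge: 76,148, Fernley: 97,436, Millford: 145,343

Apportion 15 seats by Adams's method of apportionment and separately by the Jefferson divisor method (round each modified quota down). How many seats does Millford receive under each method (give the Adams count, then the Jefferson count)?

5 and 6

Adams: Rivermont 3, Stonebridge 3, Fernley 4, Millford 5.
Jefferson: Rivermont 2, Stonebridge 3, Fernley 4, Millford 6.
Millford gets 5 under Adams and 6 under Jefferson.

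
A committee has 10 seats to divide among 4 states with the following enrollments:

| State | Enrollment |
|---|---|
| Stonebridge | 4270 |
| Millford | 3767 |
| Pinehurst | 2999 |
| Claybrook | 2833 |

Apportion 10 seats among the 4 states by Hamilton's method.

The standard divisor is 13869/10 ≈ 1386.9.
Standard quotas: Stonebridge 3.079, Millford 2.716, Pinehurst 2.162, Claybrook 2.043.
Lower quotas: Stonebridge 3, Millford 2, Pinehurst 2, Claybrook 2 (sum 9, leaving 1 seat).
Remainders in descending order: Millford 0.716, Pinehurst 0.162, Stonebridge 0.079, Claybrook 0.043.
Largest remainder: Millford receives the extra seat.

Stonebridge 3, Millford 3, Pinehurst 2, Claybrook 2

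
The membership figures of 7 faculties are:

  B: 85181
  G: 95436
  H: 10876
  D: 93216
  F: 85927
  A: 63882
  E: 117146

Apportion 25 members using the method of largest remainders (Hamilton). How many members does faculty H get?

1

The standard divisor is 551664/25 ≈ 22066.56.
Standard quotas: B 3.8602, G 4.3249, H 0.4929, D 4.2243, F 3.8940, A 2.8950, E 5.3088.
Lower quotas: B 3, G 4, H 0, D 4, F 3, A 2, E 5 (sum 21, leaving 4 seats).
Remainders in descending order: A 0.8950, F 0.8940, B 0.8602, H 0.4929, G 0.3249, E 0.3088, D 0.2243.
Largest remainders: A, F, B, H receive the extra seats.
H receives 1.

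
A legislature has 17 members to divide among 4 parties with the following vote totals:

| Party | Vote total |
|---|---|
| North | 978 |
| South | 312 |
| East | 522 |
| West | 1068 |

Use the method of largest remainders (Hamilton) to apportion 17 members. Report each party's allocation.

Total 2880; standard divisor 2880/17 ≈ 169.412.
Standard quotas: North 5.773, South 1.842, East 3.081, West 6.304.
Lower quotas: North 5, South 1, East 3, West 6 (sum 15, leaving 2 seats).
Remainders in descending order: South 0.842, North 0.773, West 0.304, East 0.081.
Largest remainders: South, North receive the extra seats.

North 6; South 2; East 3; West 6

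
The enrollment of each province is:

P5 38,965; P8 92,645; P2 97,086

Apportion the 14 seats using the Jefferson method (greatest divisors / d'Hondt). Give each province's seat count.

Standard divisor 228696/14 ≈ 16335.429; standard quotas: P5 2.385, P8 5.671, P2 5.943.
Rounding down gives 2, 5, 5 = 12 seats, so the divisor must be adjusted.
With modified divisor 14700: modified quotas P5 2.651, P8 6.302, P2 6.604.
Rounding down: P5 2, P8 6, P2 6 (total 14).

P5=2; P8=6; P2=6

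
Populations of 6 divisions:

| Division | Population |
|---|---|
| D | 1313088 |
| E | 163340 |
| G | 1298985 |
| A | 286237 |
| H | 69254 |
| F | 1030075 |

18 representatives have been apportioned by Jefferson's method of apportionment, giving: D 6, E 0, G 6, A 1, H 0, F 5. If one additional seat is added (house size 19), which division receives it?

Priority for the next seat is population ÷ (current seats + 1).
Priorities: D 187584.000, E 163340.000, G 185569.286, A 143118.500, H 69254.000, F 171679.167.
Highest priority: D.

D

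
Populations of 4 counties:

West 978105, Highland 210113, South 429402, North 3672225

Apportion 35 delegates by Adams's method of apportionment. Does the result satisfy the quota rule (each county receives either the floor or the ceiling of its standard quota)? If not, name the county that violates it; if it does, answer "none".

North

Standard quotas: West 6.472, Highland 1.390, South 2.841, North 24.297.
Adams allocation: West 7, Highland 2, South 3, North 23.
North has quota 24.297 (lower 24, upper 25) but receives 23 — outside the quota interval.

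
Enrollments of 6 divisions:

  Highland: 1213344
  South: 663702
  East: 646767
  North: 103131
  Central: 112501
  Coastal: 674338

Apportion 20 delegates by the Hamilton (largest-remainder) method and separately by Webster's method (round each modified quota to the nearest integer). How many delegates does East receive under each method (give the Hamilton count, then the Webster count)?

4 and 3

Hamilton: Highland 7, South 4, East 4, North 0, Central 1, Coastal 4.
Webster: Highland 7, South 4, East 3, North 1, Central 1, Coastal 4.
East gets 4 under Hamilton and 3 under Webster.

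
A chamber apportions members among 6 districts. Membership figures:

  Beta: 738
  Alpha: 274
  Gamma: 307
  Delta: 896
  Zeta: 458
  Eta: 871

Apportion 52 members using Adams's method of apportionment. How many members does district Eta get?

12

Standard divisor 3544/52 ≈ 68.154; standard quotas: Beta 10.828, Alpha 4.020, Gamma 4.505, Delta 13.147, Zeta 6.720, Eta 12.780.
Rounding up gives 11, 5, 5, 14, 7, 13 = 55 seats, so the divisor must be adjusted.
With modified divisor 73: modified quotas Beta 10.110, Alpha 3.753, Gamma 4.205, Delta 12.274, Zeta 6.274, Eta 11.932.
Rounding up: Beta 11, Alpha 4, Gamma 5, Delta 13, Zeta 7, Eta 12 (total 52).
Eta receives 12.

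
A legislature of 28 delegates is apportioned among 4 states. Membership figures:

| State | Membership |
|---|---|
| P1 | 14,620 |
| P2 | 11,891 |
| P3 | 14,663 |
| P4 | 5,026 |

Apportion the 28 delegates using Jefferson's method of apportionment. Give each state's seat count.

P1=9, P2=7, P3=9, P4=3

Standard divisor 46200/28 ≈ 1650; standard quotas: P1 8.861, P2 7.207, P3 8.887, P4 3.046.
Rounding down gives 8, 7, 8, 3 = 26 seats, so the divisor must be adjusted.
With modified divisor 1600: modified quotas P1 9.137, P2 7.432, P3 9.164, P4 3.141.
Rounding down: P1 9, P2 7, P3 9, P4 3 (total 28).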